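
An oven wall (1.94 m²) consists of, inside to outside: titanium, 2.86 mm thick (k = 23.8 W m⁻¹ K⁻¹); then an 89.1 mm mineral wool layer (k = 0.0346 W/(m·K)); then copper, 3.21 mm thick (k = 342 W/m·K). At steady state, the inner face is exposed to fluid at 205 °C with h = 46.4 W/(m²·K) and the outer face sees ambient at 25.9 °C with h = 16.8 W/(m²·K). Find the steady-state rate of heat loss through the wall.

Treat each layer as a resistance in series:
  R_conv,in = 1/(hA) = 1/(46.4·1.94) = 0.01111 K/W
  R_titanium = L/(kA) = 0.00286/(23.8·1.94) = 6.194×10^-5 K/W
  R_mineral wool = L/(kA) = 0.0891/(0.0346·1.94) = 1.327 K/W
  R_copper = L/(kA) = 0.00321/(342·1.94) = 4.838×10^-6 K/W
  R_conv,out = 1/(hA) = 1/(16.8·1.94) = 0.03068 K/W
ΣR = 0.01111 + 6.194×10^-5 + 1.327 + 4.838×10^-6 + 0.03068 = 1.369 K/W
Q = ΔT/ΣR = (205 °C − 25.9 °C)/1.369 = 131 W

Q = 131 W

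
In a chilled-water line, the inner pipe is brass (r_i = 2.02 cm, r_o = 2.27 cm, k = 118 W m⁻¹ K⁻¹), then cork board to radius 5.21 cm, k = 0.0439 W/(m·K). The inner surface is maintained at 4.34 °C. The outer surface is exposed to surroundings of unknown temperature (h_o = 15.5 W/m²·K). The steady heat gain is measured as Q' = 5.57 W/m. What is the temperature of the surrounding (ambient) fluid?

T_out = 22.2 °C

Sum the resistances:
  R'_brass = ln(0.0227/0.0202)/(2πk) = 0.1167/(2π·118) = 1.574×10^-4 m·K/W
  R'_cork board = ln(0.0521/0.0227)/(2πk) = 0.8308/(2π·0.0439) = 3.012 m·K/W
  R'_conv,out = 1/(2πr h) = 1/(2π·0.0521·15.5) = 0.1971 m·K/W
ΣR = 3.209 m·K/W
ΔT = Q'·ΣR = 5.57 × 3.209 = 17.87 K
Heat flows inward, so T_out = T_in + ΔT = 4.34 + 17.87 = 22.2 °C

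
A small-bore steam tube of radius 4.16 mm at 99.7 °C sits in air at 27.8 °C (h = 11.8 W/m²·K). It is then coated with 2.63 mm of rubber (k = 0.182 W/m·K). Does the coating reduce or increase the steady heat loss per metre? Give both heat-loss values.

Critical radius for a cylinder: r_cr = k/h = 0.0154 m = 1.54 cm.
Outer radius after coating: r₂ = 0.00416 + 0.00263 = 0.00679 m.
Since r₁ < r_cr and r₂ ≤ r_cr, the coating moves toward the maximum at r_cr — heat loss rises.
Bare: R = 1/(2πr₁h) = 3.242 m·K/W; Q = 71.9/3.242 = 22.2 W/m.
Coated: R = R_cond + R_conv = 2.415 m·K/W; Q = 71.9/2.415 = 29.8 W/m.

increases: 22.2 → 29.8 W/m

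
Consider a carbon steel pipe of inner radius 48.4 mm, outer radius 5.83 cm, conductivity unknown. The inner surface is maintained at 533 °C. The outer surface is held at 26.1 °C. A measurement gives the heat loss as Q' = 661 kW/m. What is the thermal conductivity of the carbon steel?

ΣR = ΔT/Q' = |533 − 26.1|/6.61×10^5 = 7.669×10^-4 m·K/W
ln(r₂/r₁)/(2πk) = 7.669×10^-4 ⇒ k = 0.1861/(2π·7.669×10^-4) = 38.6 W/m·K

k = 38.6 W/m·K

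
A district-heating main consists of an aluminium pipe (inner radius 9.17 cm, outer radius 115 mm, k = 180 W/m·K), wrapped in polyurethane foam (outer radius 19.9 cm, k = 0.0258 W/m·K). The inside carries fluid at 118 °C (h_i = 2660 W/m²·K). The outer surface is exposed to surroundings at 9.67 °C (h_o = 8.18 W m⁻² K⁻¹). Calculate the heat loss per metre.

Q' = 31.1 W/m

Treat each layer as a resistance in series:
  R'_conv,in = 1/(2πr h) = 1/(2π·0.0917·2660) = 6.525×10^-4 m·K/W
  R'_aluminium = ln(0.115/0.0917)/(2πk) = 0.2264/(2π·180) = 2.002×10^-4 m·K/W
  R'_polyurethane foam = ln(0.199/0.115)/(2πk) = 0.5484/(2π·0.0258) = 3.383 m·K/W
  R'_conv,out = 1/(2πr h) = 1/(2π·0.199·8.18) = 0.09777 m·K/W
ΣR = 6.525×10^-4 + 2.002×10^-4 + 3.383 + 0.09777 = 3.482 m·K/W
Q' = ΔT/ΣR = (118 °C − 9.67 °C)/3.482 = 31.1 W/m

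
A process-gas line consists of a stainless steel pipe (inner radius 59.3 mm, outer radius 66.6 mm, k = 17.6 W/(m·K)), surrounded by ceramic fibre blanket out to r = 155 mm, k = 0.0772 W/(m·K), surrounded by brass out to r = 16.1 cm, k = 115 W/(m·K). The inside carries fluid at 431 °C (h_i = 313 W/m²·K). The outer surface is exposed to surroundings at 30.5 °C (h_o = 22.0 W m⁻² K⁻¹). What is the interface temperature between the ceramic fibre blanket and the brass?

Series thermal resistances, inner to outer:
  R'_conv,in = 1/(2πr h) = 1/(2π·0.0593·313) = 0.008575 m·K/W
  R'_stainless steel = ln(0.0666/0.0593)/(2πk) = 0.1161/(2π·17.6) = 0.001050 m·K/W
  R'_ceramic fibre blanket = ln(0.155/0.0666)/(2πk) = 0.8447/(2π·0.0772) = 1.741 m·K/W
  R'_brass = ln(0.161/0.155)/(2πk) = 0.03798/(2π·115) = 5.256×10^-5 m·K/W
  R'_conv,out = 1/(2πr h) = 1/(2π·0.161·22.0) = 0.04493 m·K/W
ΣR = 0.008575 + 0.001050 + 1.741 + 5.256×10^-5 + 0.04493 = 1.796 m·K/W
Q' = ΔT/ΣR = (431 °C − 30.5 °C)/1.796 = 223.0 W/m
From the inner boundary to the ceramic fibre blanket/brass interface, ΣR_partial = 1.751 m·K/W.
T_interface = T_in − Q'·ΣR_partial = 431 °C − (223.0)(1.751) = 40.5 °C

T = 40.5 °C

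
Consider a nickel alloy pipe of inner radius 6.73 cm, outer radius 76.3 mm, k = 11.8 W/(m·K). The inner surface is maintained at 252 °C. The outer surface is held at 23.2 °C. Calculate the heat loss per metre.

Q' = 2πk·ΔT/ln(r₂/r₁) = 2π × 11.8 × 228.8 / ln(0.0763/0.0673) = 1.35×10^5 W/m

Q' = 135 kW/m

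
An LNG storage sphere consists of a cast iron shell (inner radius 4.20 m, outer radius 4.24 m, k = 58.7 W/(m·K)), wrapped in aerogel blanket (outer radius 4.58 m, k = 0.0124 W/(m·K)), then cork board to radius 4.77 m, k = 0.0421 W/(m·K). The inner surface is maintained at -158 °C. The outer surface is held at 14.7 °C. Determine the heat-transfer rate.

Q = 1340 W

Treat each layer as a resistance in series:
  R_cast iron = (1/4.20 − 1/4.24)/(4πk) = 0.002246/(4π·58.7) = 3.045×10^-6 K/W
  R_aerogel blanket = (1/4.24 − 1/4.58)/(4πk) = 0.01751/(4π·0.0124) = 0.1124 K/W
  R_cork board = (1/4.58 − 1/4.77)/(4πk) = 0.008697/(4π·0.0421) = 0.01644 K/W
ΣR = 3.045×10^-6 + 0.1124 + 0.01644 = 0.1288 K/W
Q = ΔT/ΣR = (-158 °C − 14.7 °C)/0.1288 = -1340 W
(Negative Q ⇒ heat flows inward; heat gain = 1340 W.)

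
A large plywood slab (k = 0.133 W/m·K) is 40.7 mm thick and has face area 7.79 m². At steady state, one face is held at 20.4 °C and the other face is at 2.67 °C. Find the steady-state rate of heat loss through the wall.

Q = 451 W

Q = kA·ΔT/L = 0.133 × 7.79 × |20.4 °C − 2.67 °C| / 0.0407 = 451 W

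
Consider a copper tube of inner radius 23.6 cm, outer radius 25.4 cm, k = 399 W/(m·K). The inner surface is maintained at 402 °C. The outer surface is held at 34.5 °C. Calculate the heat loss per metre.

Q' = 2πk·ΔT/ln(r₂/r₁) = 2π × 399 × 367.5 / ln(0.254/0.236) = 1.25×10^7 W/m

Q' = 1.25×10^7 W/m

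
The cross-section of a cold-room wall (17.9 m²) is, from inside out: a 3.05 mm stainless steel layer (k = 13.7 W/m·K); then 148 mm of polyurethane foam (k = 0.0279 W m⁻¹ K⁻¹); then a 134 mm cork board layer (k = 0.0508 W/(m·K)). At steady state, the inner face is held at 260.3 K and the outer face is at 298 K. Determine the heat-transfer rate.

Q = 85.0 W

Resistance network (inner→outer):
  R_stainless steel = L/(kA) = 0.00305/(13.7·17.9) = 1.244×10^-5 K/W
  R_polyurethane foam = L/(kA) = 0.148/(0.0279·17.9) = 0.2963 K/W
  R_cork board = L/(kA) = 0.134/(0.0508·17.9) = 0.1474 K/W
ΣR = 1.244×10^-5 + 0.2963 + 0.1474 = 0.4437 K/W
Q = ΔT/ΣR = (260.3 K − 298 K)/0.4437 = -85.0 W
(Negative Q ⇒ heat flows inward; heat gain = 85.0 W.)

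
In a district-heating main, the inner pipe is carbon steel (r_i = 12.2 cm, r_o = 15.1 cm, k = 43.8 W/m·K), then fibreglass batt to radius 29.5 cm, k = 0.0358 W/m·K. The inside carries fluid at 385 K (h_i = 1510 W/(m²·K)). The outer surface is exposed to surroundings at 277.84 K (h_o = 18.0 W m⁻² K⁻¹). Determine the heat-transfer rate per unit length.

Q' = 35.6 W/m

Series thermal resistances, inner to outer:
  R'_conv,in = 1/(2πr h) = 1/(2π·0.122·1510) = 8.639×10^-4 m·K/W
  R'_carbon steel = ln(0.151/0.122)/(2πk) = 0.2133/(2π·43.8) = 7.749×10^-4 m·K/W
  R'_fibreglass batt = ln(0.295/0.151)/(2πk) = 0.6697/(2π·0.0358) = 2.977 m·K/W
  R'_conv,out = 1/(2πr h) = 1/(2π·0.295·18.0) = 0.02997 m·K/W
ΣR = 8.639×10^-4 + 7.749×10^-4 + 2.977 + 0.02997 = 3.009 m·K/W
Q' = ΔT/ΣR = (385 K − 277.84 K)/3.009 = 35.6 W/m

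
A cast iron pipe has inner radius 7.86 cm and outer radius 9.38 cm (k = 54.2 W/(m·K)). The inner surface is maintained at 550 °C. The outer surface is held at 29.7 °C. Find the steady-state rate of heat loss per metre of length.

Q' = 1.00×10^6 W/m

Q' = 2πk·ΔT/ln(r₂/r₁) = 2π × 54.2 × 520.3 / ln(0.0938/0.0786) = 1.00×10^6 W/m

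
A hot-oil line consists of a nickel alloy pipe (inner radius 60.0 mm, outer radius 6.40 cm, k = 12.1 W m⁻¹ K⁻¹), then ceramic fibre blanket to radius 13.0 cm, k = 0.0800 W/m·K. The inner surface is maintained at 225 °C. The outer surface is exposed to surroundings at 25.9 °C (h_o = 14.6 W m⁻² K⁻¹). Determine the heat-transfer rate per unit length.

Treat each layer as a resistance in series:
  R'_nickel alloy = ln(0.0640/0.0600)/(2πk) = 0.06454/(2π·12.1) = 8.489×10^-4 m·K/W
  R'_ceramic fibre blanket = ln(0.130/0.0640)/(2πk) = 0.7087/(2π·0.0800) = 1.410 m·K/W
  R'_conv,out = 1/(2πr h) = 1/(2π·0.130·14.6) = 0.08385 m·K/W
ΣR = 8.489×10^-4 + 1.410 + 0.08385 = 1.495 m·K/W
Q' = ΔT/ΣR = (225 °C − 25.9 °C)/1.495 = 133 W/m

Q' = 133 W/m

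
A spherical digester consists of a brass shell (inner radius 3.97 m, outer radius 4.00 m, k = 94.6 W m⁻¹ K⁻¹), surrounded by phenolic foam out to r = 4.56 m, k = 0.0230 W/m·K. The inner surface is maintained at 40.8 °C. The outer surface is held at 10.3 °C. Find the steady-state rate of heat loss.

Series thermal resistances, inner to outer:
  R_brass = (1/3.97 − 1/4.00)/(4πk) = 0.001889/(4π·94.6) = 1.589×10^-6 K/W
  R_phenolic foam = (1/4.00 − 1/4.56)/(4πk) = 0.03070/(4π·0.0230) = 0.1062 K/W
ΣR = 1.589×10^-6 + 0.1062 = 0.1062 K/W
Q = ΔT/ΣR = (40.8 °C − 10.3 °C)/0.1062 = 287 W

Q = 287 W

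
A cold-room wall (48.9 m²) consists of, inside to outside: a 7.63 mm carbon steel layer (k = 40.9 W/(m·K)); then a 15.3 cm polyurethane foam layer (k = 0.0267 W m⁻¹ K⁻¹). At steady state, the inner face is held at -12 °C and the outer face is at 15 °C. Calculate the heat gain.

Treat each layer as a resistance in series:
  R_carbon steel = L/(kA) = 0.00763/(40.9·48.9) = 3.815×10^-6 K/W
  R_polyurethane foam = L/(kA) = 0.153/(0.0267·48.9) = 0.1172 K/W
ΣR = 3.815×10^-6 + 0.1172 = 0.1172 K/W
Q = ΔT/ΣR = (-12 °C − 15 °C)/0.1172 = -230 W
(Negative Q ⇒ heat flows inward; heat gain = 230 W.)

Q = 230 W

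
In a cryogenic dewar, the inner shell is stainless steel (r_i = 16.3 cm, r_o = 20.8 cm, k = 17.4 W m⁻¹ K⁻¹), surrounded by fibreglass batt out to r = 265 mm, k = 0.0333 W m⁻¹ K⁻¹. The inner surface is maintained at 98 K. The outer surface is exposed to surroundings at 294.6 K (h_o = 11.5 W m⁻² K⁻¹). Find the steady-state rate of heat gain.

Q = 76.3 W

Resistance network (inner→outer):
  R_stainless steel = (1/0.163 − 1/0.208)/(4πk) = 1.327/(4π·17.4) = 0.006070 K/W
  R_fibreglass batt = (1/0.208 − 1/0.265)/(4πk) = 1.034/(4π·0.0333) = 2.471 K/W
  R_conv,out = 1/(4πr²h) = 1/(4π·0.265²·11.5) = 0.09854 K/W
ΣR = 0.006070 + 2.471 + 0.09854 = 2.576 K/W
Q = ΔT/ΣR = (98 K − 294.6 K)/2.576 = -76.3 W
(Negative Q ⇒ heat flows inward; heat gain = 76.3 W.)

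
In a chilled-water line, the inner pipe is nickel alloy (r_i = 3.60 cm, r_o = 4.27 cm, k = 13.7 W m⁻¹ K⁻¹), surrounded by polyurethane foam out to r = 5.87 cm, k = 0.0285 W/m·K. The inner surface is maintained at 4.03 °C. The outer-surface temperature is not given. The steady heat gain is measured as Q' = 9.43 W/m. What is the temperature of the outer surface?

Series resistances:
  R'_nickel alloy = ln(0.0427/0.0360)/(2πk) = 0.1707/(2π·13.7) = 0.001983 m·K/W
  R'_polyurethane foam = ln(0.0587/0.0427)/(2πk) = 0.3182/(2π·0.0285) = 1.777 m·K/W
ΣR = 1.779 m·K/W
ΔT = Q'·ΣR = 9.43 × 1.779 = 16.78 K
Heat flows inward, so T_out = T_in + ΔT = 4.03 + 16.78 = 20.8 °C

T_out = 20.8 °C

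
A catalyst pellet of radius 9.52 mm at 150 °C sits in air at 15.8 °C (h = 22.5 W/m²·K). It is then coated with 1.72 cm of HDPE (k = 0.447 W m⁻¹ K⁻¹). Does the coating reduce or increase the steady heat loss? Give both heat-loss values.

Critical radius for a sphere: r_cr = 2k/h = 0.0397 m = 3.97 cm.
Outer radius after coating: r₂ = 0.00952 + 0.0172 = 0.02672 m.
Since r₁ < r_cr and r₂ ≤ r_cr, the coating moves toward the maximum at r_cr — heat loss rises.
Bare: R = 1/(4πr₁²h) = 39.02 K/W; Q = 134.2/39.02 = 3.44 W.
Coated: R = R_cond + R_conv = 16.99 K/W; Q = 134.2/16.99 = 7.90 W.

increases: 3.44 → 7.90 W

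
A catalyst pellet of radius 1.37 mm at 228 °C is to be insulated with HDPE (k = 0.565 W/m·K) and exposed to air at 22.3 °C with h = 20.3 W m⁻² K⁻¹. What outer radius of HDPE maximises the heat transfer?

r_cr = 5.57 cm

For a sphere, r_cr = 2k_ins/h = 2·0.565/20.3 = 0.0557 m = 5.57 cm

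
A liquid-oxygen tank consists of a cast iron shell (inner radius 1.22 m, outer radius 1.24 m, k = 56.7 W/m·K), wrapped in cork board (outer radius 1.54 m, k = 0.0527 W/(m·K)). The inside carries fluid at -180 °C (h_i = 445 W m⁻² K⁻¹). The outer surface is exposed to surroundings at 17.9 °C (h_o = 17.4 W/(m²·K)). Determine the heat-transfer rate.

Resistance network (inner→outer):
  R_conv,in = 1/(4πr²h) = 1/(4π·1.22²·445) = 1.201×10^-4 K/W
  R_cast iron = (1/1.22 − 1/1.24)/(4πk) = 0.01322/(4π·56.7) = 1.855×10^-5 K/W
  R_cork board = (1/1.24 − 1/1.54)/(4πk) = 0.1571/(4π·0.0527) = 0.2372 K/W
  R_conv,out = 1/(4πr²h) = 1/(4π·1.54²·17.4) = 0.001928 K/W
ΣR = 1.201×10^-4 + 1.855×10^-5 + 0.2372 + 0.001928 = 0.2393 K/W
Q = ΔT/ΣR = (-180 °C − 17.9 °C)/0.2393 = -827 W
(Negative Q ⇒ heat flows inward; heat gain = 827 W.)

Q = 827 W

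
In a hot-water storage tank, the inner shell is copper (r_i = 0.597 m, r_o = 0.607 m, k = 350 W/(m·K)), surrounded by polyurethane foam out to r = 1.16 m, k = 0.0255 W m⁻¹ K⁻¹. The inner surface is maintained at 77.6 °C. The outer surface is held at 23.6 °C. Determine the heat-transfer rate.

Q = 22.0 W

Treat each layer as a resistance in series:
  R_copper = (1/0.597 − 1/0.607)/(4πk) = 0.02760/(4π·350) = 6.274×10^-6 K/W
  R_polyurethane foam = (1/0.607 − 1/1.16)/(4πk) = 0.7854/(4π·0.0255) = 2.451 K/W
ΣR = 6.274×10^-6 + 2.451 = 2.451 K/W
Q = ΔT/ΣR = (77.6 °C − 23.6 °C)/2.451 = 22.0 W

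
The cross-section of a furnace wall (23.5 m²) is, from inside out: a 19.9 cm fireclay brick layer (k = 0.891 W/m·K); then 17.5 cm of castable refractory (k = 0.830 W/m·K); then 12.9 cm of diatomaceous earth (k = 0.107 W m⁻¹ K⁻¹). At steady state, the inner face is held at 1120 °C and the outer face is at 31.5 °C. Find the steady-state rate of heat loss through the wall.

Treat each layer as a resistance in series:
  R_fireclay brick = L/(kA) = 0.199/(0.891·23.5) = 0.009504 K/W
  R_castable refractory = L/(kA) = 0.175/(0.830·23.5) = 0.008972 K/W
  R_diatomaceous earth = L/(kA) = 0.129/(0.107·23.5) = 0.05130 K/W
ΣR = 0.009504 + 0.008972 + 0.05130 = 0.06978 K/W
Q = ΔT/ΣR = (1120 °C − 31.5 °C)/0.06978 = 15600 W

Q = 15600 W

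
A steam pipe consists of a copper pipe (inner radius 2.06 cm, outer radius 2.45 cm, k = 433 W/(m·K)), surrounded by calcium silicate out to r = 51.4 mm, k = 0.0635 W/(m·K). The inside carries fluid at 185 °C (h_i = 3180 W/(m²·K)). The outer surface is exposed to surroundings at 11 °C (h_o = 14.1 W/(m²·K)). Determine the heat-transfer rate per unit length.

Q' = 83.7 W/m

Series thermal resistances, inner to outer:
  R'_conv,in = 1/(2πr h) = 1/(2π·0.0206·3180) = 0.002430 m·K/W
  R'_copper = ln(0.0245/0.0206)/(2πk) = 0.1734/(2π·433) = 6.373×10^-5 m·K/W
  R'_calcium silicate = ln(0.0514/0.0245)/(2πk) = 0.7410/(2π·0.0635) = 1.857 m·K/W
  R'_conv,out = 1/(2πr h) = 1/(2π·0.0514·14.1) = 0.2196 m·K/W
ΣR = 0.002430 + 6.373×10^-5 + 1.857 + 0.2196 = 2.079 m·K/W
Q' = ΔT/ΣR = (185 °C − 11 °C)/2.079 = 83.7 W/m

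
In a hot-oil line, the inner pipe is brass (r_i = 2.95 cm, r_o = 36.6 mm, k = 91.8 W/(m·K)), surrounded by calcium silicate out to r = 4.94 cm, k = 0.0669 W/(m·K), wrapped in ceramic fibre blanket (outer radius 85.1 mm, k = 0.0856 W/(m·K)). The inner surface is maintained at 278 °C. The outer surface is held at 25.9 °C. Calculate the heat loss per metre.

Treat each layer as a resistance in series:
  R'_brass = ln(0.0366/0.0295)/(2πk) = 0.2157/(2π·91.8) = 3.739×10^-4 m·K/W
  R'_calcium silicate = ln(0.0494/0.0366)/(2πk) = 0.2999/(2π·0.0669) = 0.7135 m·K/W
  R'_ceramic fibre blanket = ln(0.0851/0.0494)/(2πk) = 0.5439/(2π·0.0856) = 1.011 m·K/W
ΣR = 3.739×10^-4 + 0.7135 + 1.011 = 1.725 m·K/W
Q' = ΔT/ΣR = (278 °C − 25.9 °C)/1.725 = 146 W/m

Q' = 146 W/m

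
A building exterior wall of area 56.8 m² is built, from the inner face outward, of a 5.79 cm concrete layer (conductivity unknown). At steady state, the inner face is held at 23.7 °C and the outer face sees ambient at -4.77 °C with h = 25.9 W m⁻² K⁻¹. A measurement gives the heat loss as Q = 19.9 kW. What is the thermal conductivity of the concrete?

k = 1.36 W/m·K

ΣR = ΔT/Q = |23.7 − -4.77|/19900 = 0.001431 K/W
Known resistances:
  R_conv,out = 1/(hA) = 1/(25.9·56.8) = 6.798×10^-4 K/W
R_concrete = ΣR − ΣR_known = 0.001431 − 6.798×10^-4 = 7.512×10^-4 K/W
L/(kA) = 7.512×10^-4 ⇒ k = 0.0579/(7.512×10^-4·56.8) = 1.36 W/m·K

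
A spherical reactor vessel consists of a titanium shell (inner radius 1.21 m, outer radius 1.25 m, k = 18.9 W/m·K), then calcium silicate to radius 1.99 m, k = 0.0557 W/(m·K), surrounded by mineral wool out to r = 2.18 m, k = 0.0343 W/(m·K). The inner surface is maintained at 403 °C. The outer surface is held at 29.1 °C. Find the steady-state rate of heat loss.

Q = 710 W

Resistance network (inner→outer):
  R_titanium = (1/1.21 − 1/1.25)/(4πk) = 0.02645/(4π·18.9) = 1.114×10^-4 K/W
  R_calcium silicate = (1/1.25 − 1/1.99)/(4πk) = 0.2975/(4π·0.0557) = 0.4250 K/W
  R_mineral wool = (1/1.99 − 1/2.18)/(4πk) = 0.04380/(4π·0.0343) = 0.1016 K/W
ΣR = 1.114×10^-4 + 0.4250 + 0.1016 = 0.5267 K/W
Q = ΔT/ΣR = (403 °C − 29.1 °C)/0.5267 = 710 W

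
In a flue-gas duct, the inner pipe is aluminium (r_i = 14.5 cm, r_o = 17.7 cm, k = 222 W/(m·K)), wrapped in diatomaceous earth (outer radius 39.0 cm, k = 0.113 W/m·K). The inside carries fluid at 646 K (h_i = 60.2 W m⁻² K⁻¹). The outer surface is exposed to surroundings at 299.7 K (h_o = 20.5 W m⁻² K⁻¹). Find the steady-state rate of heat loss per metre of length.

Resistance network (inner→outer):
  R'_conv,in = 1/(2πr h) = 1/(2π·0.145·60.2) = 0.01823 m·K/W
  R'_aluminium = ln(0.177/0.145)/(2πk) = 0.1994/(2π·222) = 1.430×10^-4 m·K/W
  R'_diatomaceous earth = ln(0.390/0.177)/(2πk) = 0.7900/(2π·0.113) = 1.113 m·K/W
  R'_conv,out = 1/(2πr h) = 1/(2π·0.390·20.5) = 0.01991 m·K/W
ΣR = 0.01823 + 1.430×10^-4 + 1.113 + 0.01991 = 1.151 m·K/W
Q' = ΔT/ΣR = (646 K − 299.7 K)/1.151 = 301 W/m

Q' = 301 W/m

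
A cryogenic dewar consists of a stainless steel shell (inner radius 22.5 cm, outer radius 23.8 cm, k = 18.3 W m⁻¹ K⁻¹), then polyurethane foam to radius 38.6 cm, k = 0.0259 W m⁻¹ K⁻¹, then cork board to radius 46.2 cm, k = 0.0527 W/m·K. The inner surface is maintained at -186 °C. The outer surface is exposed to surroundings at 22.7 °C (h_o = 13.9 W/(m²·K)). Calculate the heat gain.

Resistance network (inner→outer):
  R_stainless steel = (1/0.225 − 1/0.238)/(4πk) = 0.2428/(4π·18.3) = 0.001056 K/W
  R_polyurethane foam = (1/0.238 − 1/0.386)/(4πk) = 1.611/(4π·0.0259) = 4.950 K/W
  R_cork board = (1/0.386 − 1/0.462)/(4πk) = 0.4262/(4π·0.0527) = 0.6435 K/W
  R_conv,out = 1/(4πr²h) = 1/(4π·0.462²·13.9) = 0.02682 K/W
ΣR = 0.001056 + 4.950 + 0.6435 + 0.02682 = 5.621 K/W
Q = ΔT/ΣR = (-186 °C − 22.7 °C)/5.621 = -37.1 W
(Negative Q ⇒ heat flows inward; heat gain = 37.1 W.)

Q = 37.1 W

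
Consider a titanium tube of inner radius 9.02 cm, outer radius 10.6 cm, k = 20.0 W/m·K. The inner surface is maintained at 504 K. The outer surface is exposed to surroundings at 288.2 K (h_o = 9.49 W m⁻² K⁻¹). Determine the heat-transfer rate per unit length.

Treat each layer as a resistance in series:
  R'_titanium = ln(0.106/0.0902)/(2πk) = 0.1614/(2π·20.0) = 0.001284 m·K/W
  R'_conv,out = 1/(2πr h) = 1/(2π·0.106·9.49) = 0.1582 m·K/W
ΣR = 0.001284 + 0.1582 = 0.1595 m·K/W
Q' = ΔT/ΣR = (504 K − 288.2 K)/0.1595 = 1350 W/m

Q' = 1350 W/m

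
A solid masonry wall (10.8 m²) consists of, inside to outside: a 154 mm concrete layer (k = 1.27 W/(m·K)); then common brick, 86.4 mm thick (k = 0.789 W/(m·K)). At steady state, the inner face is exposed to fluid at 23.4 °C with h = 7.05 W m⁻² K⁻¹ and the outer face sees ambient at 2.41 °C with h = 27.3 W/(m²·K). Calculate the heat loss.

Treat each layer as a resistance in series:
  R_conv,in = 1/(hA) = 1/(7.05·10.8) = 0.01313 K/W
  R_concrete = L/(kA) = 0.154/(1.27·10.8) = 0.01123 K/W
  R_common brick = L/(kA) = 0.0864/(0.789·10.8) = 0.01014 K/W
  R_conv,out = 1/(hA) = 1/(27.3·10.8) = 0.003392 K/W
ΣR = 0.01313 + 0.01123 + 0.01014 + 0.003392 = 0.03789 K/W
Q = ΔT/ΣR = (23.4 °C − 2.41 °C)/0.03789 = 554 W

Q = 554 W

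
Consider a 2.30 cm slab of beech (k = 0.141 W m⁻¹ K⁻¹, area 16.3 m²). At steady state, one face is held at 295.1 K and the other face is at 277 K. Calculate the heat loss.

Q = 1810 W

Q = kA·ΔT/L = 0.141 × 16.3 × |295.1 K − 277 K| / 0.0230 = 1810 W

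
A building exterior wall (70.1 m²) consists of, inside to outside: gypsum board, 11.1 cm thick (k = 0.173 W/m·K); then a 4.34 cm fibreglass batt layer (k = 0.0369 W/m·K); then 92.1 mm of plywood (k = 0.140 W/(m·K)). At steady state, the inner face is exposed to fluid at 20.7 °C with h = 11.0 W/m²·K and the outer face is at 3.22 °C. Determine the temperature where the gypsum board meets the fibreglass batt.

Treat each layer as a resistance in series:
  R_conv,in = 1/(hA) = 1/(11.0·70.1) = 0.001297 K/W
  R_gypsum board = L/(kA) = 0.111/(0.173·70.1) = 0.009153 K/W
  R_fibreglass batt = L/(kA) = 0.0434/(0.0369·70.1) = 0.01678 K/W
  R_plywood = L/(kA) = 0.0921/(0.140·70.1) = 0.009385 K/W
ΣR = 0.001297 + 0.009153 + 0.01678 + 0.009385 = 0.03662 K/W
Q = ΔT/ΣR = (20.7 °C − 3.22 °C)/0.03662 = 477.3 W
From the inner boundary to the gypsum board/fibreglass batt interface, ΣR_partial = 0.01045 K/W.
T_interface = T_in − Q·ΣR_partial = 20.7 °C − (477.3)(0.01045) = 15.7 °C

T = 15.7 °C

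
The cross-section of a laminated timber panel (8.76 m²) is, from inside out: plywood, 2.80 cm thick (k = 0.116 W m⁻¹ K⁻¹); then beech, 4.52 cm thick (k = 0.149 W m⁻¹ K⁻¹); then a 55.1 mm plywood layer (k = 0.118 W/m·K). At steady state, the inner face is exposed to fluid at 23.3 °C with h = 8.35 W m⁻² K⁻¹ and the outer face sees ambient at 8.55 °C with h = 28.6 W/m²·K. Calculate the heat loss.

Q = 111 W

Series thermal resistances, inner to outer:
  R_conv,in = 1/(hA) = 1/(8.35·8.76) = 0.01367 K/W
  R_plywood = L/(kA) = 0.0280/(0.116·8.76) = 0.02755 K/W
  R_beech = L/(kA) = 0.0452/(0.149·8.76) = 0.03463 K/W
  R_plywood = L/(kA) = 0.0551/(0.118·8.76) = 0.05330 K/W
  R_conv,out = 1/(hA) = 1/(28.6·8.76) = 0.003991 K/W
ΣR = 0.01367 + 0.02755 + 0.03463 + 0.05330 + 0.003991 = 0.1331 K/W
Q = ΔT/ΣR = (23.3 °C − 8.55 °C)/0.1331 = 111 W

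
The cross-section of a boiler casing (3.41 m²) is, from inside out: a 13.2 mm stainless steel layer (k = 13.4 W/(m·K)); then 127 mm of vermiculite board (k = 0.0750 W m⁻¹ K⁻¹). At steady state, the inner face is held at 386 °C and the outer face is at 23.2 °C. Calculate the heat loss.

Resistance network (inner→outer):
  R_stainless steel = L/(kA) = 0.0132/(13.4·3.41) = 2.889×10^-4 K/W
  R_vermiculite board = L/(kA) = 0.127/(0.0750·3.41) = 0.4966 K/W
ΣR = 2.889×10^-4 + 0.4966 = 0.4969 K/W
Q = ΔT/ΣR = (386 °C − 23.2 °C)/0.4969 = 730 W

Q = 730 W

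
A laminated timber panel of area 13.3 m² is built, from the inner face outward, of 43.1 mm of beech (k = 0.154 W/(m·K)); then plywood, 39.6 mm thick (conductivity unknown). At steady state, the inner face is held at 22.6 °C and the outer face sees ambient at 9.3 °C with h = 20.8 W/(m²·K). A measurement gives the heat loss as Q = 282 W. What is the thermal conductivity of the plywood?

ΣR = ΔT/Q = |22.6 − 9.3|/282 = 0.04716 K/W
Known resistances:
  R_beech = L/(kA) = 0.0431/(0.154·13.3) = 0.02104 K/W
  R_conv,out = 1/(hA) = 1/(20.8·13.3) = 0.003615 K/W
R_plywood = ΣR − ΣR_known = 0.04716 − 0.02465 = 0.02251 K/W
L/(kA) = 0.02251 ⇒ k = 0.0396/(0.02251·13.3) = 0.132 W/m·K

k = 0.132 W/m·K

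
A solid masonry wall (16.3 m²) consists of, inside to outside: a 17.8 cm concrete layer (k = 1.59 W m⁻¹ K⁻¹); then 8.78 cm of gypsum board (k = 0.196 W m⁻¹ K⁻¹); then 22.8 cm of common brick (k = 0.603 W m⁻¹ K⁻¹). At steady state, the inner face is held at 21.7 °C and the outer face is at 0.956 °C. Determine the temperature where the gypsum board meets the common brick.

Series thermal resistances, inner to outer:
  R_concrete = L/(kA) = 0.178/(1.59·16.3) = 0.006868 K/W
  R_gypsum board = L/(kA) = 0.0878/(0.196·16.3) = 0.02748 K/W
  R_common brick = L/(kA) = 0.228/(0.603·16.3) = 0.02320 K/W
ΣR = 0.006868 + 0.02748 + 0.02320 = 0.05755 K/W
Q = ΔT/ΣR = (21.7 °C − 0.956 °C)/0.05755 = 360.5 W
From the inner boundary to the gypsum board/common brick interface, ΣR_partial = 0.03435 K/W.
T_interface = T_in − Q·ΣR_partial = 21.7 °C − (360.5)(0.03435) = 9.32 °C

T = 9.32 °C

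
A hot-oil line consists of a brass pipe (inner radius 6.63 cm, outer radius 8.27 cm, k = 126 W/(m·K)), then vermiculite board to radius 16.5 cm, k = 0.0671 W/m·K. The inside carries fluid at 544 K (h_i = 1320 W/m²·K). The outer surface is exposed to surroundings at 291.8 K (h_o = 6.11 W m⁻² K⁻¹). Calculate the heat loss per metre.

Treat each layer as a resistance in series:
  R'_conv,in = 1/(2πr h) = 1/(2π·0.0663·1320) = 0.001819 m·K/W
  R'_brass = ln(0.0827/0.0663)/(2πk) = 0.2210/(2π·126) = 2.792×10^-4 m·K/W
  R'_vermiculite board = ln(0.165/0.0827)/(2πk) = 0.6907/(2π·0.0671) = 1.638 m·K/W
  R'_conv,out = 1/(2πr h) = 1/(2π·0.165·6.11) = 0.1579 m·K/W
ΣR = 0.001819 + 2.792×10^-4 + 1.638 + 0.1579 = 1.798 m·K/W
Q' = ΔT/ΣR = (544 K − 291.8 K)/1.798 = 140 W/m

Q' = 140 W/m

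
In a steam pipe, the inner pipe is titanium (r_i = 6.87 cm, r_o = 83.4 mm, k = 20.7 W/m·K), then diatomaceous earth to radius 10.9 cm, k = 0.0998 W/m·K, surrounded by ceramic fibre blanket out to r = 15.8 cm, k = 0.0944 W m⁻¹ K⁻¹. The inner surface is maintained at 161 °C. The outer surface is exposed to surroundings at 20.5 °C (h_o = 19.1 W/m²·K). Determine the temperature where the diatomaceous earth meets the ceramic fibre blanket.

T = 107 °C

Series thermal resistances, inner to outer:
  R'_titanium = ln(0.0834/0.0687)/(2πk) = 0.1939/(2π·20.7) = 0.001491 m·K/W
  R'_diatomaceous earth = ln(0.109/0.0834)/(2πk) = 0.2677/(2π·0.0998) = 0.4269 m·K/W
  R'_ceramic fibre blanket = ln(0.158/0.109)/(2πk) = 0.3712/(2π·0.0944) = 0.6259 m·K/W
  R'_conv,out = 1/(2πr h) = 1/(2π·0.158·19.1) = 0.05274 m·K/W
ΣR = 0.001491 + 0.4269 + 0.6259 + 0.05274 = 1.107 m·K/W
Q' = ΔT/ΣR = (161 °C − 20.5 °C)/1.107 = 126.9 W/m
From the inner boundary to the diatomaceous earth/ceramic fibre blanket interface, ΣR_partial = 0.4284 m·K/W.
T_interface = T_in − Q'·ΣR_partial = 161 °C − (126.9)(0.4284) = 107 °C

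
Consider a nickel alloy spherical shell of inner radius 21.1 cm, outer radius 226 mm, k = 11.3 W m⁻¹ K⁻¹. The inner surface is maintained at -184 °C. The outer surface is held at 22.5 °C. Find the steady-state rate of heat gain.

Q = 93.2 kW

Q = 4πk·ΔT/(1/r₁ − 1/r₂) = 4π × 11.3 × 206.5 / (1/0.211 − 1/0.226) = 93200 W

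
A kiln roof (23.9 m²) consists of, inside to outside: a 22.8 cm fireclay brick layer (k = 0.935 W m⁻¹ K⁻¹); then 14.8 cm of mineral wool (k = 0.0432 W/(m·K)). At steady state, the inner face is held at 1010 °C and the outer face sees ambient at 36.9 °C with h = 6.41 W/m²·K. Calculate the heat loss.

Q = 6.08 kW

Series thermal resistances, inner to outer:
  R_fireclay brick = L/(kA) = 0.228/(0.935·23.9) = 0.01020 K/W
  R_mineral wool = L/(kA) = 0.148/(0.0432·23.9) = 0.1433 K/W
  R_conv,out = 1/(hA) = 1/(6.41·23.9) = 0.006527 K/W
ΣR = 0.01020 + 0.1433 + 0.006527 = 0.1600 K/W
Q = ΔT/ΣR = (1010 °C − 36.9 °C)/0.1600 = 6080 W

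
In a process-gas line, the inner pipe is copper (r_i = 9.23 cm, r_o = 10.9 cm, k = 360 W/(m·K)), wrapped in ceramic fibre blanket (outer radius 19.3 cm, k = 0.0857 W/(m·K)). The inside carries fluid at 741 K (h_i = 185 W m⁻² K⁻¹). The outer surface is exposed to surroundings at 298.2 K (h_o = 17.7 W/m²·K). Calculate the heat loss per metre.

Q' = 396 W/m

Series thermal resistances, inner to outer:
  R'_conv,in = 1/(2πr h) = 1/(2π·0.0923·185) = 0.009321 m·K/W
  R'_copper = ln(0.109/0.0923)/(2πk) = 0.1663/(2π·360) = 7.352×10^-5 m·K/W
  R'_ceramic fibre blanket = ln(0.193/0.109)/(2πk) = 0.5713/(2π·0.0857) = 1.061 m·K/W
  R'_conv,out = 1/(2πr h) = 1/(2π·0.193·17.7) = 0.04659 m·K/W
ΣR = 0.009321 + 7.352×10^-5 + 1.061 + 0.04659 = 1.117 m·K/W
Q' = ΔT/ΣR = (741 K − 298.2 K)/1.117 = 396 W/m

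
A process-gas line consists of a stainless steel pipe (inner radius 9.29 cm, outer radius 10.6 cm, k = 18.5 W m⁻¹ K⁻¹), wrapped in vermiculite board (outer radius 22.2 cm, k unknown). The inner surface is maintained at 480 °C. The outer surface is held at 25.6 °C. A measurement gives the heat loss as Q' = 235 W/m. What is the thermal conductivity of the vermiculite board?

ΣR = ΔT/Q' = |480 − 25.6|/235 = 1.934 m·K/W
Known resistances:
  R'_stainless steel = ln(0.106/0.0929)/(2πk) = 0.1319/(2π·18.5) = 0.001135 m·K/W
R_vermiculite board = ΣR − ΣR_known = 1.934 − 0.001135 = 1.933 m·K/W
ln(r₂/r₁)/(2πk) = 1.933 ⇒ k = 0.7392/(2π·1.933) = 0.0609 W/m·K

k = 0.0609 W/m·K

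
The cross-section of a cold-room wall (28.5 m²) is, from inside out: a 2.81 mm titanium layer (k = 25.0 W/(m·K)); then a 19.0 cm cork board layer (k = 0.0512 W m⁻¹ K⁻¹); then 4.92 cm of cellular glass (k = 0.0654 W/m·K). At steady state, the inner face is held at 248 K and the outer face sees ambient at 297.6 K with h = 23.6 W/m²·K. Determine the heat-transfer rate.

Resistance network (inner→outer):
  R_titanium = L/(kA) = 0.00281/(25.0·28.5) = 3.944×10^-6 K/W
  R_cork board = L/(kA) = 0.190/(0.0512·28.5) = 0.1302 K/W
  R_cellular glass = L/(kA) = 0.0492/(0.0654·28.5) = 0.02640 K/W
  R_conv,out = 1/(hA) = 1/(23.6·28.5) = 0.001487 K/W
ΣR = 3.944×10^-6 + 0.1302 + 0.02640 + 0.001487 = 0.1581 K/W
Q = ΔT/ΣR = (248 K − 297.6 K)/0.1581 = -314 W
(Negative Q ⇒ heat flows inward; heat gain = 314 W.)

Q = 314 W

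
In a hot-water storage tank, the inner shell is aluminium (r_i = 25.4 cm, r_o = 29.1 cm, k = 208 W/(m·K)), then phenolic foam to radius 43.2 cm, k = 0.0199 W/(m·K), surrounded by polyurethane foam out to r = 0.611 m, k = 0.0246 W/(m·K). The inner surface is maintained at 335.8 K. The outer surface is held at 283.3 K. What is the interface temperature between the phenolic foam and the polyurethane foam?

Treat each layer as a resistance in series:
  R_aluminium = (1/0.254 − 1/0.291)/(4πk) = 0.5006/(4π·208) = 1.915×10^-4 K/W
  R_phenolic foam = (1/0.291 − 1/0.432)/(4πk) = 1.122/(4π·0.0199) = 4.485 K/W
  R_polyurethane foam = (1/0.432 − 1/0.611)/(4πk) = 0.6782/(4π·0.0246) = 2.194 K/W
ΣR = 1.915×10^-4 + 4.485 + 2.194 = 6.679 K/W
Q = ΔT/ΣR = (335.8 K − 283.3 K)/6.679 = 7.860 W
From the inner boundary to the phenolic foam/polyurethane foam interface, ΣR_partial = 4.485 K/W.
T_interface = T_in − Q·ΣR_partial = 335.8 K − (7.860)(4.485) = 300.5 K

T = 300.5 K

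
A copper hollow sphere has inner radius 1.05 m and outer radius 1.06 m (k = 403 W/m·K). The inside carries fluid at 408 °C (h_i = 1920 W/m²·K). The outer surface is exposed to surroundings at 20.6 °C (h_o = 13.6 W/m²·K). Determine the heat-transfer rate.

Series thermal resistances, inner to outer:
  R_conv,in = 1/(4πr²h) = 1/(4π·1.05²·1920) = 3.759×10^-5 K/W
  R_copper = (1/1.05 − 1/1.06)/(4πk) = 0.008985/(4π·403) = 1.774×10^-6 K/W
  R_conv,out = 1/(4πr²h) = 1/(4π·1.06²·13.6) = 0.005208 K/W
ΣR = 3.759×10^-5 + 1.774×10^-6 + 0.005208 = 0.005247 K/W
Q = ΔT/ΣR = (408 °C − 20.6 °C)/0.005247 = 73800 W

Q = 73800 W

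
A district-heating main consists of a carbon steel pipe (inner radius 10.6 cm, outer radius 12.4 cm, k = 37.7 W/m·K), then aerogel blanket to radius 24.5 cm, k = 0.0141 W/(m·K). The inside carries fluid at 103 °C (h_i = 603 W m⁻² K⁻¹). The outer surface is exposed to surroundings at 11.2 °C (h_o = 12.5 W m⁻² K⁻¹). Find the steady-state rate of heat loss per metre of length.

Q' = 11.9 W/m

Treat each layer as a resistance in series:
  R'_conv,in = 1/(2πr h) = 1/(2π·0.106·603) = 0.002490 m·K/W
  R'_carbon steel = ln(0.124/0.106)/(2πk) = 0.1568/(2π·37.7) = 6.621×10^-4 m·K/W
  R'_aerogel blanket = ln(0.245/0.124)/(2πk) = 0.6810/(2π·0.0141) = 7.687 m·K/W
  R'_conv,out = 1/(2πr h) = 1/(2π·0.245·12.5) = 0.05197 m·K/W
ΣR = 0.002490 + 6.621×10^-4 + 7.687 + 0.05197 = 7.742 m·K/W
Q' = ΔT/ΣR = (103 °C − 11.2 °C)/7.742 = 11.9 W/m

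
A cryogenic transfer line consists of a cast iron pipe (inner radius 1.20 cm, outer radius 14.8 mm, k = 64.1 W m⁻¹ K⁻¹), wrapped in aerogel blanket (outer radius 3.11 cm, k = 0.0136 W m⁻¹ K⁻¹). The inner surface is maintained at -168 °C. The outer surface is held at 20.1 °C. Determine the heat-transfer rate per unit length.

Series thermal resistances, inner to outer:
  R'_cast iron = ln(0.0148/0.0120)/(2πk) = 0.2097/(2π·64.1) = 5.207×10^-4 m·K/W
  R'_aerogel blanket = ln(0.0311/0.0148)/(2πk) = 0.7426/(2π·0.0136) = 8.690 m·K/W
ΣR = 5.207×10^-4 + 8.690 = 8.691 m·K/W
Q' = ΔT/ΣR = (-168 °C − 20.1 °C)/8.691 = -21.6 W/m
(Negative Q' ⇒ heat flows inward; heat gain = 21.6 W/m.)

Q' = 21.6 W/m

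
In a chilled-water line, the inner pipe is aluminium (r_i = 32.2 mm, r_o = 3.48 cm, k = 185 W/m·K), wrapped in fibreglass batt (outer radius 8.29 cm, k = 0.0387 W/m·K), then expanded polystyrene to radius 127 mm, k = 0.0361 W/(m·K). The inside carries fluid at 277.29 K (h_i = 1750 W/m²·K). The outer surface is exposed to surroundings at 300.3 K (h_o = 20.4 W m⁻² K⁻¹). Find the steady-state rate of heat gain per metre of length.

Resistance network (inner→outer):
  R'_conv,in = 1/(2πr h) = 1/(2π·0.0322·1750) = 0.002824 m·K/W
  R'_aluminium = ln(0.0348/0.0322)/(2πk) = 0.07765/(2π·185) = 6.680×10^-5 m·K/W
  R'_fibreglass batt = ln(0.0829/0.0348)/(2πk) = 0.8680/(2π·0.0387) = 3.570 m·K/W
  R'_expanded polystyrene = ln(0.127/0.0829)/(2πk) = 0.4266/(2π·0.0361) = 1.881 m·K/W
  R'_conv,out = 1/(2πr h) = 1/(2π·0.127·20.4) = 0.06143 m·K/W
ΣR = 0.002824 + 6.680×10^-5 + 3.570 + 1.881 + 0.06143 = 5.515 m·K/W
Q' = ΔT/ΣR = (277.29 K − 300.3 K)/5.515 = -4.17 W/m
(Negative Q' ⇒ heat flows inward; heat gain = 4.17 W/m.)

Q' = 4.17 W/m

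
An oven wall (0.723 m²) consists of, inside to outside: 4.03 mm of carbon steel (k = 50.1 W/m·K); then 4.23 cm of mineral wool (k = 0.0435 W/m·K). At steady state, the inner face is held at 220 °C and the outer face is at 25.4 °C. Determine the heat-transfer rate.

Resistance network (inner→outer):
  R_carbon steel = L/(kA) = 0.00403/(50.1·0.723) = 1.113×10^-4 K/W
  R_mineral wool = L/(kA) = 0.0423/(0.0435·0.723) = 1.345 K/W
ΣR = 1.113×10^-4 + 1.345 = 1.345 K/W
Q = ΔT/ΣR = (220 °C − 25.4 °C)/1.345 = 145 W

Q = 145 W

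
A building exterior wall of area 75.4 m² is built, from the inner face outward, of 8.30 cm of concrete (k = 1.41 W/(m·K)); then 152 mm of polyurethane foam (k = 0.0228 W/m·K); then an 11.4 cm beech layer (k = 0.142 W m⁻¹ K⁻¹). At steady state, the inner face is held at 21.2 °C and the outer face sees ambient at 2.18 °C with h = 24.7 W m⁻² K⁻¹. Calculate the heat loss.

Series thermal resistances, inner to outer:
  R_concrete = L/(kA) = 0.0830/(1.41·75.4) = 7.807×10^-4 K/W
  R_polyurethane foam = L/(kA) = 0.152/(0.0228·75.4) = 0.08842 K/W
  R_beech = L/(kA) = 0.114/(0.142·75.4) = 0.01065 K/W
  R_conv,out = 1/(hA) = 1/(24.7·75.4) = 5.369×10^-4 K/W
ΣR = 7.807×10^-4 + 0.08842 + 0.01065 + 5.369×10^-4 = 0.1004 K/W
Q = ΔT/ΣR = (21.2 °C − 2.18 °C)/0.1004 = 189 W

Q = 189 W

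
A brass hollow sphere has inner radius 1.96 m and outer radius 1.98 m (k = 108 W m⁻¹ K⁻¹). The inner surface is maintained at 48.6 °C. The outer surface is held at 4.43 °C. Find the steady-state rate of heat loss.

Q = 11600 kW

Q = 4πk·ΔT/(1/r₁ − 1/r₂) = 4π × 108 × 44.17 / (1/1.96 − 1/1.98) = 1.16×10^7 W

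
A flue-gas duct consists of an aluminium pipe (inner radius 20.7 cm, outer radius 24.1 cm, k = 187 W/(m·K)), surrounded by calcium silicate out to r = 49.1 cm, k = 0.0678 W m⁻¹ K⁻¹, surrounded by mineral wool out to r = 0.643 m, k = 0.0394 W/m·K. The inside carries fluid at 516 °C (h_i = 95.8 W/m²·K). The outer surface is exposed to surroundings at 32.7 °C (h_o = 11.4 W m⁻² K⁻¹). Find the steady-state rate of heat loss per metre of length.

Resistance network (inner→outer):
  R'_conv,in = 1/(2πr h) = 1/(2π·0.207·95.8) = 0.008026 m·K/W
  R'_aluminium = ln(0.241/0.207)/(2πk) = 0.1521/(2π·187) = 1.294×10^-4 m·K/W
  R'_calcium silicate = ln(0.491/0.241)/(2πk) = 0.7116/(2π·0.0678) = 1.671 m·K/W
  R'_mineral wool = ln(0.643/0.491)/(2πk) = 0.2697/(2π·0.0394) = 1.089 m·K/W
  R'_conv,out = 1/(2πr h) = 1/(2π·0.643·11.4) = 0.02171 m·K/W
ΣR = 0.008026 + 1.294×10^-4 + 1.671 + 1.089 + 0.02171 = 2.790 m·K/W
Q' = ΔT/ΣR = (516 °C − 32.7 °C)/2.790 = 173 W/m

Q' = 173 W/m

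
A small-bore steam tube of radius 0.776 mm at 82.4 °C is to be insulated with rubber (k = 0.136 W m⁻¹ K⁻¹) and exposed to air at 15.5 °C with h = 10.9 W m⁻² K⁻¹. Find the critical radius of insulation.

r_cr = 1.25 cm

For a cylinder, r_cr = k_ins/h = 0.136/10.9 = 0.0125 m = 1.25 cm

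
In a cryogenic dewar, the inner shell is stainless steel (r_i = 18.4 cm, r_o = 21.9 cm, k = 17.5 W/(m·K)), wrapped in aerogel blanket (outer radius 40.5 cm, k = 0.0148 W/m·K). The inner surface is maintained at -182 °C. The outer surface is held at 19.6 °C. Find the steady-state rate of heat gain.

Resistance network (inner→outer):
  R_stainless steel = (1/0.184 − 1/0.219)/(4πk) = 0.8686/(4π·17.5) = 0.003950 K/W
  R_aerogel blanket = (1/0.219 − 1/0.405)/(4πk) = 2.097/(4π·0.0148) = 11.28 K/W
ΣR = 0.003950 + 11.28 = 11.28 K/W
Q = ΔT/ΣR = (-182 °C − 19.6 °C)/11.28 = -17.9 W
(Negative Q ⇒ heat flows inward; heat gain = 17.9 W.)

Q = 17.9 W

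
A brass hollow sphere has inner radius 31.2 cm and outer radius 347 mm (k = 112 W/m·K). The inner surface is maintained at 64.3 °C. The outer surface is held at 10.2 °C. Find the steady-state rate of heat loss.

Q = 2.36×10^5 W

Q = 4πk·ΔT/(1/r₁ − 1/r₂) = 4π × 112 × 54.1 / (1/0.312 − 1/0.347) = 2.36×10^5 W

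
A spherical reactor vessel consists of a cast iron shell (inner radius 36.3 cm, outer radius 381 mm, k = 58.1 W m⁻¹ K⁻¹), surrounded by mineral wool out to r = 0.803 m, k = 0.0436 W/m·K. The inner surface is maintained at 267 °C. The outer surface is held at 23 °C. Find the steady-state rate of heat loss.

Q = 96.9 W

Resistance network (inner→outer):
  R_cast iron = (1/0.363 − 1/0.381)/(4πk) = 0.1301/(4π·58.1) = 1.783×10^-4 K/W
  R_mineral wool = (1/0.381 − 1/0.803)/(4πk) = 1.379/(4π·0.0436) = 2.518 K/W
ΣR = 1.783×10^-4 + 2.518 = 2.518 K/W
Q = ΔT/ΣR = (267 °C − 23 °C)/2.518 = 96.9 W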